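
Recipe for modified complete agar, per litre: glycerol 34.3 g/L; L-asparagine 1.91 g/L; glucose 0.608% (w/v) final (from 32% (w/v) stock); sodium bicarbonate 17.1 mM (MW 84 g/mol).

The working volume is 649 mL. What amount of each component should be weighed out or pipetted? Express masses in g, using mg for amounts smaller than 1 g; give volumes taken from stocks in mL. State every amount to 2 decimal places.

Working volume: 649 mL = 0.649 L.
glycerol: 34.3 g/L × 0.649 L = 22.26 g
L-asparagine: 1.91 g/L × 0.649 L = 1.24 g
glucose: C1V1 = C2V2 → 0.608% ÷ 32% × 649 mL = 12.33 mL
sodium bicarbonate: 17.1 mmol/L × 84 mg/mmol × 0.649 L = 932.22 mg

glycerol 22.26 g; L-asparagine 1.24 g; glucose 12.33 mL; sodium bicarbonate 932.22 mg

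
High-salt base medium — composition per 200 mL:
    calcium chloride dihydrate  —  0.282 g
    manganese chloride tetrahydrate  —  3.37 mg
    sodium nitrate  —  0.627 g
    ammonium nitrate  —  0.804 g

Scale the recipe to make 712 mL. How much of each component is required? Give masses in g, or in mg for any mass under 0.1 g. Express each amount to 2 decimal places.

calcium chloride dihydrate 1.00 g; manganese chloride tetrahydrate 12.00 mg; sodium nitrate 2.23 g; ammonium nitrate 2.86 g

Scale factor = 712 mL / 200 mL = 3.56.
calcium chloride dihydrate: 0.282 g × (712 mL / 200 mL) = 1.00 g
manganese chloride tetrahydrate: 3.37 mg × (712 mL / 200 mL) = 12.00 mg
sodium nitrate: 0.627 g × (712 mL / 200 mL) = 2.23 g
ammonium nitrate: 0.804 g × (712 mL / 200 mL) = 2.86 g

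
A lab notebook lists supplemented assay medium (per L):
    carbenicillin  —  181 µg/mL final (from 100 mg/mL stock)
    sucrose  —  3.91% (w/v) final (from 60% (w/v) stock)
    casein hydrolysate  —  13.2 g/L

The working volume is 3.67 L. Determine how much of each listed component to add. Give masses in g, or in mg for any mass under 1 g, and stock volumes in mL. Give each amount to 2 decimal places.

Working volume: 3.67 L.
carbenicillin: V = C2·V2/C1 = 181 µg/mL × 3670 mL ÷ 100000 µg/mL = 6.64 mL
sucrose: V = C2·V2/C1 = 3.91% ÷ 60% × 3670 mL = 239.16 mL
casein hydrolysate: 13.2 g/L × 3.67 L = 48.44 g

carbenicillin 6.64 mL; sucrose 239.16 mL; casein hydrolysate 48.44 g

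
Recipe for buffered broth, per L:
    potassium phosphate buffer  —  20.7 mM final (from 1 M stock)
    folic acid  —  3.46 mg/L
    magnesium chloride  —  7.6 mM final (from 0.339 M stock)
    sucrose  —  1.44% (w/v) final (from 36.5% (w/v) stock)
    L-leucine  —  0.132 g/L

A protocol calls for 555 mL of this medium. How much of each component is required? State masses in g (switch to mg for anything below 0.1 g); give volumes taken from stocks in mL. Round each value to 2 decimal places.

Scale factor relative to 1 L: 0.555.
potassium phosphate buffer: V = C2·V2/C1 = 20.7 mM × 555 mL ÷ 1000 mM = 11.49 mL
folic acid: 3.46 mg/L × 0.555 L = 1.92 mg
magnesium chloride: dilute stock: 7.6 mM × 555 mL ÷ 339 mM = 12.44 mL
sucrose: dilute stock: 1.44% ÷ 36.5% × 555 mL = 21.90 mL
L-leucine: 0.132 g/L × 0.555 L = 0.07326 g = 73.26 mg

potassium phosphate buffer 11.49 mL; folic acid 1.92 mg; magnesium chloride 12.44 mL; sucrose 21.90 mL; L-leucine 73.26 mg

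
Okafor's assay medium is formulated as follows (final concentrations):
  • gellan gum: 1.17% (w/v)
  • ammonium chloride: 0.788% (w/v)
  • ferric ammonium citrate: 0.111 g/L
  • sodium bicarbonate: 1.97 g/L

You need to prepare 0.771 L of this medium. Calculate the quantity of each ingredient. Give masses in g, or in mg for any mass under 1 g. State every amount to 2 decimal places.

Scale factor relative to 1 L: 0.771.
gellan gum: 1.17% w/v = 11.7 g/L → 11.7 × 0.771 L = 9.02 g
ammonium chloride: 0.788% w/v = 7.88 g/L → 7.88 × 0.771 L = 6.08 g
ferric ammonium citrate: 0.111 g/L × 0.771 L = 0.085581 g = 85.58 mg
sodium bicarbonate: 1.97 g/L × 0.771 L = 1.52 g

gellan gum 9.02 g; ammonium chloride 6.08 g; ferric ammonium citrate 85.58 mg; sodium bicarbonate 1.52 g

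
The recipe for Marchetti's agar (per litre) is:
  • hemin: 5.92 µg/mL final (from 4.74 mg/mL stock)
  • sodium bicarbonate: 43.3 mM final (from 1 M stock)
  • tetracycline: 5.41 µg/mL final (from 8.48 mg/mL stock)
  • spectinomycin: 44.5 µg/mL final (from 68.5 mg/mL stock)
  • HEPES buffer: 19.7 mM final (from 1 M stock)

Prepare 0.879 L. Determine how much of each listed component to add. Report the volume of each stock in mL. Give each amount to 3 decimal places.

hemin 1.098 mL; sodium bicarbonate 38.061 mL; tetracycline 0.561 mL; spectinomycin 0.571 mL; HEPES buffer 17.316 mL

Working volume: 0.879 L.
hemin: C1V1 = C2V2 → 5.92 µg/mL × 879 mL ÷ 4740 µg/mL = 1.098 mL
sodium bicarbonate: dilute stock: 43.3 mM × 879 mL ÷ 1000 mM = 38.061 mL
tetracycline: V = C2·V2/C1 = 5.41 µg/mL × 879 mL ÷ 8480 µg/mL = 0.561 mL
spectinomycin: C1V1 = C2V2 → 44.5 µg/mL × 879 mL ÷ 68500 µg/mL = 0.571 mL
HEPES buffer: dilute stock: 19.7 mM × 879 mL ÷ 1000 mM = 17.316 mL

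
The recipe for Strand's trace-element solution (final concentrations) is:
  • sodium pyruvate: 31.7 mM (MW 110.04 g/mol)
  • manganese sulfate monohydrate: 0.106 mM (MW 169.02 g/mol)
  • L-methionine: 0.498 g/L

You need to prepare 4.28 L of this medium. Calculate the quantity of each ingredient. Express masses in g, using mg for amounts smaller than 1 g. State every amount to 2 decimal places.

Working volume: 4.28 L.
sodium pyruvate: 31.7 mmol/L × 110.04 g/mol × 4.28 L ÷ 1000 = 14.93 g
manganese sulfate monohydrate: 0.106 mmol/L × 169.02 mg/mmol × 4.28 L = 76.68 mg
L-methionine: 0.498 g/L × 4.28 L = 2.13 g

sodium pyruvate 14.93 g; manganese sulfate monohydrate 76.68 mg; L-methionine 2.13 g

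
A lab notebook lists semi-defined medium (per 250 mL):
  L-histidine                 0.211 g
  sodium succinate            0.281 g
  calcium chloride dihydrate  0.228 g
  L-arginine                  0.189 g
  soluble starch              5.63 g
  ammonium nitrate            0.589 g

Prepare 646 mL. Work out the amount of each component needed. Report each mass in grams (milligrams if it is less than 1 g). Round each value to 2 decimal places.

L-histidine 545.22 mg; sodium succinate 726.10 mg; calcium chloride dihydrate 589.15 mg; L-arginine 488.38 mg; soluble starch 14.55 g; ammonium nitrate 1.52 g

Ratio of target to recipe volume: 646 / 250 = 2.584.
L-histidine: 0.211 g × (646 mL / 250 mL) = 0.545224 g = 545.22 mg
sodium succinate: 0.281 g × (646 mL / 250 mL) = 0.726104 g = 726.10 mg
calcium chloride dihydrate: 0.228 g × (646 mL / 250 mL) = 0.589152 g = 589.15 mg
L-arginine: 0.189 g × (646 mL / 250 mL) = 0.488376 g = 488.38 mg
soluble starch: 5.63 g × (646 mL / 250 mL) = 14.55 g
ammonium nitrate: 0.589 g × (646 mL / 250 mL) = 1.52 g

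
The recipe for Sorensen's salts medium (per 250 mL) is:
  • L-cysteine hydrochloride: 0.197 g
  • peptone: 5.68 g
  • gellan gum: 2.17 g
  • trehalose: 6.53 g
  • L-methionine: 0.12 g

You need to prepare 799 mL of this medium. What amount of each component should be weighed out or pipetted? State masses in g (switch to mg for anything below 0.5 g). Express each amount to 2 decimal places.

L-cysteine hydrochloride 0.63 g; peptone 18.15 g; gellan gum 6.94 g; trehalose 20.87 g; L-methionine 383.52 mg

Scale factor = 799 mL / 250 mL = 3.196.
L-cysteine hydrochloride: 0.197 g × (799 mL / 250 mL) = 0.63 g
peptone: 5.68 g × (799 mL / 250 mL) = 18.15 g
gellan gum: 2.17 g × (799 mL / 250 mL) = 6.94 g
trehalose: 6.53 g × (799 mL / 250 mL) = 20.87 g
L-methionine: 0.12 g × (799 mL / 250 mL) = 0.38352 g = 383.52 mg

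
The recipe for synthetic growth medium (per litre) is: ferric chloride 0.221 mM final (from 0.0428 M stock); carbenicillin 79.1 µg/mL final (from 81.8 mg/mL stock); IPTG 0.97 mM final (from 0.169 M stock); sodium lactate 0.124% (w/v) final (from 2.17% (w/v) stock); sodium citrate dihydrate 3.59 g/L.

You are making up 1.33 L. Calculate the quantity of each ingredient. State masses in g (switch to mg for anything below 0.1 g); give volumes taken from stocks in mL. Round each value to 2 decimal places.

Working volume: 1.33 L.
ferric chloride: C1V1 = C2V2 → 0.221 mM × 1330 mL ÷ 42.8 mM = 6.87 mL
carbenicillin: C1V1 = C2V2 → 79.1 µg/mL × 1330 mL ÷ 81800 µg/mL = 1.29 mL
IPTG: dilute stock: 0.97 mM × 1330 mL ÷ 169 mM = 7.63 mL
sodium lactate: C1V1 = C2V2 → 0.124% ÷ 2.17% × 1330 mL = 76.00 mL
sodium citrate dihydrate: 3.59 g/L × 1.33 L = 4.77 g

ferric chloride 6.87 mL; carbenicillin 1.29 mL; IPTG 7.63 mL; sodium lactate 76.00 mL; sodium citrate dihydrate 4.77 g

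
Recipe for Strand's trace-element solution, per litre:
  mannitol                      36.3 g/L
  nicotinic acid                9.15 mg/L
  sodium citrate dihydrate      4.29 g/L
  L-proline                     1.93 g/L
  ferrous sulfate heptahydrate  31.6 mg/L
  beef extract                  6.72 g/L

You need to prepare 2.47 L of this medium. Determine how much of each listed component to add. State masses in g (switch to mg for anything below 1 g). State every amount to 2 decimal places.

mannitol 89.66 g; nicotinic acid 22.60 mg; sodium citrate dihydrate 10.60 g; L-proline 4.77 g; ferrous sulfate heptahydrate 78.05 mg; beef extract 16.60 g

Scale factor relative to 1 L: 2.47.
mannitol: 36.3 g/L × 2.47 L = 89.66 g
nicotinic acid: 9.15 mg/L × 2.47 L = 22.60 mg
sodium citrate dihydrate: 4.29 g/L × 2.47 L = 10.60 g
L-proline: 1.93 g/L × 2.47 L = 4.77 g
ferrous sulfate heptahydrate: 31.6 mg/L × 2.47 L = 78.05 mg
beef extract: 6.72 g/L × 2.47 L = 16.60 g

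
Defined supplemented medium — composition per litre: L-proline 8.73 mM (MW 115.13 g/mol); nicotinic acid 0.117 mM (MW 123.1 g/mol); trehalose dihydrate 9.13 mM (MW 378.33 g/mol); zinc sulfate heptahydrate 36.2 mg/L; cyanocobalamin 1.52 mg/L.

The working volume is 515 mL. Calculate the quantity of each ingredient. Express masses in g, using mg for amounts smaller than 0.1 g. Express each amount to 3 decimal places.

L-proline 0.518 g; nicotinic acid 7.417 mg; trehalose dihydrate 1.779 g; zinc sulfate heptahydrate 18.643 mg; cyanocobalamin 0.783 mg

Scale factor relative to 1 L: 0.515.
L-proline: 8.73 mmol/L × 115.13 g/mol × 0.515 L ÷ 1000 = 0.518 g
nicotinic acid: 0.117 mmol/L × 123.1 mg/mmol × 0.515 L = 7.417 mg
trehalose dihydrate: 9.13 mmol/L × 378.33 g/mol × 0.515 L ÷ 1000 = 1.779 g
zinc sulfate heptahydrate: 36.2 mg/L × 0.515 L = 18.643 mg
cyanocobalamin: 1.52 mg/L × 0.515 L = 0.783 mg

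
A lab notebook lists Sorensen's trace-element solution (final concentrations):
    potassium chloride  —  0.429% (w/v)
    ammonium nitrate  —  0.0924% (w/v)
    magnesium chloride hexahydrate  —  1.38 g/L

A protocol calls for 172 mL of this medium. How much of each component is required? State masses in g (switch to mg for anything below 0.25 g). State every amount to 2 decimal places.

Working volume: 172 mL = 0.172 L.
potassium chloride: 0.429 g per 100 mL × 172 mL ÷ 100 = 0.74 g
ammonium nitrate: 0.0924% w/v = 0.924 g/L → 0.924 × 0.172 L = 0.158928 g = 158.93 mg
magnesium chloride hexahydrate: 1.38 g/L × 0.172 L = 0.23736 g = 237.36 mg

potassium chloride 0.74 g; ammonium nitrate 158.93 mg; magnesium chloride hexahydrate 237.36 mg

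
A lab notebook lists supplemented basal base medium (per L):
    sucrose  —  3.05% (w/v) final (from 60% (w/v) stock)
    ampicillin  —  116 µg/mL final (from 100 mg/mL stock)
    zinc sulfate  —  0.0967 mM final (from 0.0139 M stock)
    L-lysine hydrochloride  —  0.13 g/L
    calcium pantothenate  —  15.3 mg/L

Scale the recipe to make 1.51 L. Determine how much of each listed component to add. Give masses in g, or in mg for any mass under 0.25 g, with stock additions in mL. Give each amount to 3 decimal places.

Working volume: 1.51 L.
sucrose: C1V1 = C2V2 → 3.05% ÷ 60% × 1510 mL = 76.758 mL
ampicillin: C1V1 = C2V2 → 116 µg/mL × 1510 mL ÷ 100000 µg/mL = 1.752 mL
zinc sulfate: C1V1 = C2V2 → 0.0967 mM × 1510 mL ÷ 13.9 mM = 10.505 mL
L-lysine hydrochloride: 0.13 g/L × 1.51 L = 0.1963 g = 196.300 mg
calcium pantothenate: 15.3 mg/L × 1.51 L = 23.103 mg

sucrose 76.758 mL; ampicillin 1.752 mL; zinc sulfate 10.505 mL; L-lysine hydrochloride 196.300 mg; calcium pantothenate 23.103 mg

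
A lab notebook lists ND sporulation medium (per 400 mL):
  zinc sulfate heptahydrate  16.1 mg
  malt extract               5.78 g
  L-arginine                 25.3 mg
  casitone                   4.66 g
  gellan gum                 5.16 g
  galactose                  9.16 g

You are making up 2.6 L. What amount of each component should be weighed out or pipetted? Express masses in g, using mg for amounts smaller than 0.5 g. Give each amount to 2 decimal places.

Scale factor = 2600 mL / 400 mL = 6.5.
zinc sulfate heptahydrate: 16.1 mg × (2600 mL / 400 mL) = 104.65 mg
malt extract: 5.78 g × (2600 mL / 400 mL) = 37.57 g
L-arginine: 25.3 mg × (2600 mL / 400 mL) = 164.45 mg
casitone: 4.66 g × (2600 mL / 400 mL) = 30.29 g
gellan gum: 5.16 g × (2600 mL / 400 mL) = 33.54 g
galactose: 9.16 g × (2600 mL / 400 mL) = 59.54 g

zinc sulfate heptahydrate 104.65 mg; malt extract 37.57 g; L-arginine 164.45 mg; casitone 30.29 g; gellan gum 33.54 g; galactose 59.54 g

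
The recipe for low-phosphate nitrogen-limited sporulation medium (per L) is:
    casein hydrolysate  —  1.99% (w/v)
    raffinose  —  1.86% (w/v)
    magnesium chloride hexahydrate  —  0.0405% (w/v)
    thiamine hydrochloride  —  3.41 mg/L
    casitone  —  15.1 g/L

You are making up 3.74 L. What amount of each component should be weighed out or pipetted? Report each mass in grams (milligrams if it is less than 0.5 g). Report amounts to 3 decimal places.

Scale factor relative to 1 L: 3.74.
casein hydrolysate: 1.99% w/v = 19.9 g/L → 19.9 × 3.74 L = 74.426 g
raffinose: 1.86% w/v = 18.6 g/L → 18.6 × 3.74 L = 69.564 g
magnesium chloride hexahydrate: 0.0405% w/v = 0.405 g/L → 0.405 × 3.74 L = 1.515 g
thiamine hydrochloride: 3.41 mg/L × 3.74 L = 12.753 mg
casitone: 15.1 g/L × 3.74 L = 56.474 g

casein hydrolysate 74.426 g; raffinose 69.564 g; magnesium chloride hexahydrate 1.515 g; thiamine hydrochloride 12.753 mg; casitone 56.474 g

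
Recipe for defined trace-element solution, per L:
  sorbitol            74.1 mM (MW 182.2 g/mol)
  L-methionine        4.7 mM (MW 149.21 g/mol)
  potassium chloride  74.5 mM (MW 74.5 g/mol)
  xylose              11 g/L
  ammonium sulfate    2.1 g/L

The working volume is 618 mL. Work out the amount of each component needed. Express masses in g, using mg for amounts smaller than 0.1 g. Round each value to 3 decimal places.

Target volume = 618 mL = 0.618 L.
sorbitol: 74.1 mmol/L × 182.2 g/mol × 0.618 L ÷ 1000 = 8.344 g
L-methionine: 4.7 mmol/L × 149.21 g/mol × 0.618 L ÷ 1000 = 0.433 g
potassium chloride: 74.5 mmol/L × 74.5 g/mol × 0.618 L ÷ 1000 = 3.430 g
xylose: 11 g/L × 0.618 L = 6.798 g
ammonium sulfate: 2.1 g/L × 0.618 L = 1.298 g

sorbitol 8.344 g; L-methionine 0.433 g; potassium chloride 3.430 g; xylose 6.798 g; ammonium sulfate 1.298 g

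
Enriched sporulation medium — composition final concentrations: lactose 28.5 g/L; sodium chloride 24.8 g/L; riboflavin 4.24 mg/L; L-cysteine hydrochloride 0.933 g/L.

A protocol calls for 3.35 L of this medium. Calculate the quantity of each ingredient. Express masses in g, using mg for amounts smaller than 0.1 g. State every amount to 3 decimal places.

Scale factor relative to 1 L: 3.35.
lactose: 28.5 g/L × 3.35 L = 95.475 g
sodium chloride: 24.8 g/L × 3.35 L = 83.080 g
riboflavin: 4.24 mg/L × 3.35 L = 14.204 mg
L-cysteine hydrochloride: 0.933 g/L × 3.35 L = 3.126 g

lactose 95.475 g; sodium chloride 83.080 g; riboflavin 14.204 mg; L-cysteine hydrochloride 3.126 g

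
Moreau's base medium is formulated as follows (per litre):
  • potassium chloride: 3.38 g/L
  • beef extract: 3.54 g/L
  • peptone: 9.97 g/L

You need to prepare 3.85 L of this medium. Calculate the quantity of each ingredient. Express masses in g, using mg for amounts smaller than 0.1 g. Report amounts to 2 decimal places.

potassium chloride 13.01 g; beef extract 13.63 g; peptone 38.38 g

Scale factor relative to 1 L: 3.85.
potassium chloride: 3.38 g/L × 3.85 L = 13.01 g
beef extract: 3.54 g/L × 3.85 L = 13.63 g
peptone: 9.97 g/L × 3.85 L = 38.38 g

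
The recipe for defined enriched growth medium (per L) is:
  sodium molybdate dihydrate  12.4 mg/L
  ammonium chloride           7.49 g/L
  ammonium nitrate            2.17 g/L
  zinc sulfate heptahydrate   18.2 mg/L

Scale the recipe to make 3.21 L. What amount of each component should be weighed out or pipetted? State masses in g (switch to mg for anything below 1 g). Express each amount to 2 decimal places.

Scale factor relative to 1 L: 3.21.
sodium molybdate dihydrate: 12.4 mg/L × 3.21 L = 39.80 mg
ammonium chloride: 7.49 g/L × 3.21 L = 24.04 g
ammonium nitrate: 2.17 g/L × 3.21 L = 6.97 g
zinc sulfate heptahydrate: 18.2 mg/L × 3.21 L = 58.42 mg

sodium molybdate dihydrate 39.80 mg; ammonium chloride 24.04 g; ammonium nitrate 6.97 g; zinc sulfate heptahydrate 58.42 mg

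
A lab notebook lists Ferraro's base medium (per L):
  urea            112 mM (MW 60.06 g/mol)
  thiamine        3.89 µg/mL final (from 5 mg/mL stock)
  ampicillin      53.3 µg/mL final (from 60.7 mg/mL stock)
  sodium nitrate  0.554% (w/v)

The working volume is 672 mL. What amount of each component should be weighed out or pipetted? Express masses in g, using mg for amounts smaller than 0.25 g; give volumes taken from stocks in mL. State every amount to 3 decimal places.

Scale factor relative to 1 L: 0.672.
urea: 112 mmol/L × 60.06 g/mol × 0.672 L ÷ 1000 = 4.520 g
thiamine: V = C2·V2/C1 = 3.89 µg/mL × 672 mL ÷ 5000 µg/mL = 0.523 mL
ampicillin: V = C2·V2/C1 = 53.3 µg/mL × 672 mL ÷ 60700 µg/mL = 0.590 mL
sodium nitrate: 0.554 g per 100 mL × 672 mL ÷ 100 = 3.723 g

urea 4.520 g; thiamine 0.523 mL; ampicillin 0.590 mL; sodium nitrate 3.723 g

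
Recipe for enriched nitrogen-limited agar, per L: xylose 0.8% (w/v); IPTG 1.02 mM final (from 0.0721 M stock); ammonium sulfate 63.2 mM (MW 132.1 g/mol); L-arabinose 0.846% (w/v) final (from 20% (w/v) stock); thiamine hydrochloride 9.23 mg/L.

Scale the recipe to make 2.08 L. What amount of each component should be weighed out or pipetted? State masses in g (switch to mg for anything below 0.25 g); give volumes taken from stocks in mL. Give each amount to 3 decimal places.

xylose 16.640 g; IPTG 29.426 mL; ammonium sulfate 17.365 g; L-arabinose 87.984 mL; thiamine hydrochloride 19.198 mg

Scale factor relative to 1 L: 2.08.
xylose: 0.8 g per 100 mL × 2080 mL ÷ 100 = 16.640 g
IPTG: C1V1 = C2V2 → 1.02 mM × 2080 mL ÷ 72.1 mM = 29.426 mL
ammonium sulfate: 63.2 mmol/L × 132.1 g/mol × 2.08 L ÷ 1000 = 17.365 g
L-arabinose: C1V1 = C2V2 → 0.846% ÷ 20% × 2080 mL = 87.984 mL
thiamine hydrochloride: 9.23 mg/L × 2.08 L = 19.198 mg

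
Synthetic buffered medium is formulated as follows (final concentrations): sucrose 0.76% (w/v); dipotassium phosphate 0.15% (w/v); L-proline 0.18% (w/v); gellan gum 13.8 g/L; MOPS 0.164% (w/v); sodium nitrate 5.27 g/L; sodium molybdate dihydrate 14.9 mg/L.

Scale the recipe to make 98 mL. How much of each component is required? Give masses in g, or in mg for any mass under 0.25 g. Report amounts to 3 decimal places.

sucrose 0.745 g; dipotassium phosphate 147.000 mg; L-proline 176.400 mg; gellan gum 1.352 g; MOPS 160.720 mg; sodium nitrate 0.516 g; sodium molybdate dihydrate 1.460 mg

Target volume = 98 mL = 0.098 L.
sucrose: 0.76 g per 100 mL × 98 mL ÷ 100 = 0.745 g
dipotassium phosphate: 0.15% w/v = 1.5 g/L → 1.5 × 0.098 L = 0.147 g = 147.000 mg
L-proline: 0.18% w/v = 1.8 g/L → 1.8 × 0.098 L = 0.1764 g = 176.400 mg
gellan gum: 13.8 g/L × 0.098 L = 1.352 g
MOPS: 0.164 g per 100 mL × 98 mL ÷ 100 = 0.16072 g = 160.720 mg
sodium nitrate: 5.27 g/L × 0.098 L = 0.516 g
sodium molybdate dihydrate: 14.9 mg/L × 0.098 L = 1.460 mg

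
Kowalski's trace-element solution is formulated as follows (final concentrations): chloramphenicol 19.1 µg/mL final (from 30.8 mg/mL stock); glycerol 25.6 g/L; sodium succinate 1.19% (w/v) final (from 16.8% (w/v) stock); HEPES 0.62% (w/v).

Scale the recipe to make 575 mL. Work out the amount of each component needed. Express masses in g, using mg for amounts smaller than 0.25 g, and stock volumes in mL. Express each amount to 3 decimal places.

chloramphenicol 0.357 mL; glycerol 14.720 g; sodium succinate 40.729 mL; HEPES 3.565 g

Working volume: 575 mL = 0.575 L.
chloramphenicol: dilute stock: 19.1 µg/mL × 575 mL ÷ 30800 µg/mL = 0.357 mL
glycerol: 25.6 g/L × 0.575 L = 14.720 g
sodium succinate: C1V1 = C2V2 → 1.19% ÷ 16.8% × 575 mL = 40.729 mL
HEPES: 0.62 g per 100 mL × 575 mL ÷ 100 = 3.565 g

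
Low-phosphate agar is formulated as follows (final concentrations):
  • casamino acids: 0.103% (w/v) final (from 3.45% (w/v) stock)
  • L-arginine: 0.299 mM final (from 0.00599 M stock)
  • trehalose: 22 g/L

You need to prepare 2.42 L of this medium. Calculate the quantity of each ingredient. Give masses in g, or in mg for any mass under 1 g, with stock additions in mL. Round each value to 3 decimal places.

casamino acids 72.249 mL; L-arginine 120.798 mL; trehalose 53.240 g

Scale factor relative to 1 L: 2.42.
casamino acids: C1V1 = C2V2 → 0.103% ÷ 3.45% × 2420 mL = 72.249 mL
L-arginine: C1V1 = C2V2 → 0.299 mM × 2420 mL ÷ 5.99 mM = 120.798 mL
trehalose: 22 g/L × 2.42 L = 53.240 g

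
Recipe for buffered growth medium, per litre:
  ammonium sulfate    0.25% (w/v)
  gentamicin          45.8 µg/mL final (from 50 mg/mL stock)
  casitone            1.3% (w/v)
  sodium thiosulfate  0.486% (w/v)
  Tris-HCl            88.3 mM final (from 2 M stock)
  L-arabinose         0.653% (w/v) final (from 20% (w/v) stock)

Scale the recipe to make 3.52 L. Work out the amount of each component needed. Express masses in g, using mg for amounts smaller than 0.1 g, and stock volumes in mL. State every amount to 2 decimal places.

ammonium sulfate 8.80 g; gentamicin 3.22 mL; casitone 45.76 g; sodium thiosulfate 17.11 g; Tris-HCl 155.41 mL; L-arabinose 114.93 mL

Scale factor relative to 1 L: 3.52.
ammonium sulfate: 0.25 g per 100 mL × 3520 mL ÷ 100 = 8.80 g
gentamicin: C1V1 = C2V2 → 45.8 µg/mL × 3520 mL ÷ 50000 µg/mL = 3.22 mL
casitone: 1.3 g per 100 mL × 3520 mL ÷ 100 = 45.76 g
sodium thiosulfate: 0.486 g per 100 mL × 3520 mL ÷ 100 = 17.11 g
Tris-HCl: C1V1 = C2V2 → 88.3 mM × 3520 mL ÷ 2000 mM = 155.41 mL
L-arabinose: C1V1 = C2V2 → 0.653% ÷ 20% × 3520 mL = 114.93 mL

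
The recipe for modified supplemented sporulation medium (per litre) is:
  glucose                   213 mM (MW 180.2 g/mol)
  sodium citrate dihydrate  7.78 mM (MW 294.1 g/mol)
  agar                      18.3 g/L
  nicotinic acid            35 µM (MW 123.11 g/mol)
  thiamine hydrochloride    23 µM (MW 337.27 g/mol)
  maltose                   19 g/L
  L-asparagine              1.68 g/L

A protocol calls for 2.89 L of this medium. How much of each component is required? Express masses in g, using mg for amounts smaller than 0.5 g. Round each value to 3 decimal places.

glucose 110.926 g; sodium citrate dihydrate 6.613 g; agar 52.887 g; nicotinic acid 12.453 mg; thiamine hydrochloride 22.418 mg; maltose 54.910 g; L-asparagine 4.855 g

Scale factor relative to 1 L: 2.89.
glucose: 213 mmol/L × 180.2 g/mol × 2.89 L ÷ 1000 = 110.926 g
sodium citrate dihydrate: 7.78 mmol/L × 294.1 g/mol × 2.89 L ÷ 1000 = 6.613 g
agar: 18.3 g/L × 2.89 L = 52.887 g
nicotinic acid: 35 µmol/L × 123.11 g/mol × 2.89 L ÷ 1000 = 12.453 mg
thiamine hydrochloride: 23 µmol/L × 337.27 g/mol × 2.89 L ÷ 1000 = 22.418 mg
maltose: 19 g/L × 2.89 L = 54.910 g
L-asparagine: 1.68 g/L × 2.89 L = 4.855 g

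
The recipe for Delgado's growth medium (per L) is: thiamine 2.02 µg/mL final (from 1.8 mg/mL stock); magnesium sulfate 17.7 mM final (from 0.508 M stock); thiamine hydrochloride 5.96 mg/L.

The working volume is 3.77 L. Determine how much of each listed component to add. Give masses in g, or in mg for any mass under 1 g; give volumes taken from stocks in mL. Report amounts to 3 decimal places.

thiamine 4.231 mL; magnesium sulfate 131.356 mL; thiamine hydrochloride 22.469 mg

Scale factor relative to 1 L: 3.77.
thiamine: dilute stock: 2.02 µg/mL × 3770 mL ÷ 1800 µg/mL = 4.231 mL
magnesium sulfate: C1V1 = C2V2 → 17.7 mM × 3770 mL ÷ 508 mM = 131.356 mL
thiamine hydrochloride: 5.96 mg/L × 3.77 L = 22.469 mg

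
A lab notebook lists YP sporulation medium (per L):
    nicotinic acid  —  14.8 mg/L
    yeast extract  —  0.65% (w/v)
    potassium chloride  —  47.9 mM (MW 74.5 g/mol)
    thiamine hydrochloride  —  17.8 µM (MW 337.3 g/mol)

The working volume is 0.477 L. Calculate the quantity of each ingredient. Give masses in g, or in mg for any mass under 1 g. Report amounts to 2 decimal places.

Working volume: 0.477 L.
nicotinic acid: 14.8 mg/L × 0.477 L = 7.06 mg
yeast extract: 0.65% w/v = 6.5 g/L → 6.5 × 0.477 L = 3.10 g
potassium chloride: 47.9 mmol/L × 74.5 g/mol × 0.477 L ÷ 1000 = 1.70 g
thiamine hydrochloride: 17.8 µmol/L × 337.3 g/mol × 0.477 L ÷ 1000 = 2.86 mg

nicotinic acid 7.06 mg; yeast extract 3.10 g; potassium chloride 1.70 g; thiamine hydrochloride 2.86 mg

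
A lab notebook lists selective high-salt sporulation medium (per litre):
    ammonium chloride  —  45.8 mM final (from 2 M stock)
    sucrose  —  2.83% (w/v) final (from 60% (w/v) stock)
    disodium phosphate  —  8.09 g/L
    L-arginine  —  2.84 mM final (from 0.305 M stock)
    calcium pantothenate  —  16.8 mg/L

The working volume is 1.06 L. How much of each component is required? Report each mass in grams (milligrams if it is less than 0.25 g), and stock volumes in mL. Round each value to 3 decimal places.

Working volume: 1.06 L.
ammonium chloride: C1V1 = C2V2 → 45.8 mM × 1060 mL ÷ 2000 mM = 24.274 mL
sucrose: V = C2·V2/C1 = 2.83% ÷ 60% × 1060 mL = 49.997 mL
disodium phosphate: 8.09 g/L × 1.06 L = 8.575 g
L-arginine: C1V1 = C2V2 → 2.84 mM × 1060 mL ÷ 305 mM = 9.870 mL
calcium pantothenate: 16.8 mg/L × 1.06 L = 17.808 mg

ammonium chloride 24.274 mL; sucrose 49.997 mL; disodium phosphate 8.575 g; L-arginine 9.870 mL; calcium pantothenate 17.808 mg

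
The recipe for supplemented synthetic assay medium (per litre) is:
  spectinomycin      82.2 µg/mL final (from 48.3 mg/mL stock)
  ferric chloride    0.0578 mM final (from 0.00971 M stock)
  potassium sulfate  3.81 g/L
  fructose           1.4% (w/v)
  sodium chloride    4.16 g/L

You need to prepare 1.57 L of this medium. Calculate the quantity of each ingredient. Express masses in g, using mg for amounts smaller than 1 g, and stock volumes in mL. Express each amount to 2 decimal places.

Working volume: 1.57 L.
spectinomycin: dilute stock: 82.2 µg/mL × 1570 mL ÷ 48300 µg/mL = 2.67 mL
ferric chloride: dilute stock: 0.0578 mM × 1570 mL ÷ 9.71 mM = 9.35 mL
potassium sulfate: 3.81 g/L × 1.57 L = 5.98 g
fructose: 1.4 g per 100 mL × 1570 mL ÷ 100 = 21.98 g
sodium chloride: 4.16 g/L × 1.57 L = 6.53 g

spectinomycin 2.67 mL; ferric chloride 9.35 mL; potassium sulfate 5.98 g; fructose 21.98 g; sodium chloride 6.53 g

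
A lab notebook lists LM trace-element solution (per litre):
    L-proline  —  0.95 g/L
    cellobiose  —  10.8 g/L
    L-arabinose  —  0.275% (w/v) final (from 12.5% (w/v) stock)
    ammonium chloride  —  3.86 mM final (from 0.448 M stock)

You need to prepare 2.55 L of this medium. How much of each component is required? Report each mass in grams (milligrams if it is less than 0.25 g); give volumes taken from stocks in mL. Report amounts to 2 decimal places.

Working volume: 2.55 L.
L-proline: 0.95 g/L × 2.55 L = 2.42 g
cellobiose: 10.8 g/L × 2.55 L = 27.54 g
L-arabinose: dilute stock: 0.275% ÷ 12.5% × 2550 mL = 56.10 mL
ammonium chloride: C1V1 = C2V2 → 3.86 mM × 2550 mL ÷ 448 mM = 21.97 mL

L-proline 2.42 g; cellobiose 27.54 g; L-arabinose 56.10 mL; ammonium chloride 21.97 mL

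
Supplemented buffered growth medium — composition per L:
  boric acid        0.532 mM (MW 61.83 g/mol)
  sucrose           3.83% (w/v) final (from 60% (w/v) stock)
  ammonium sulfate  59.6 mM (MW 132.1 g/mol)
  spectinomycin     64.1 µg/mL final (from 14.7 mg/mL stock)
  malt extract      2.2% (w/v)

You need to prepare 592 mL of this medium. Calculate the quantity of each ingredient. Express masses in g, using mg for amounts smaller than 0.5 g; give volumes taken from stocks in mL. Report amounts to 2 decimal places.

Working volume: 592 mL = 0.592 L.
boric acid: 0.532 mmol/L × 61.83 mg/mmol × 0.592 L = 19.47 mg
sucrose: C1V1 = C2V2 → 3.83% ÷ 60% × 592 mL = 37.79 mL
ammonium sulfate: 59.6 mmol/L × 132.1 g/mol × 0.592 L ÷ 1000 = 4.66 g
spectinomycin: V = C2·V2/C1 = 64.1 µg/mL × 592 mL ÷ 14700 µg/mL = 2.58 mL
malt extract: 2.2% w/v = 22 g/L → 22 × 0.592 L = 13.02 g

boric acid 19.47 mg; sucrose 37.79 mL; ammonium sulfate 4.66 g; spectinomycin 2.58 mL; malt extract 13.02 g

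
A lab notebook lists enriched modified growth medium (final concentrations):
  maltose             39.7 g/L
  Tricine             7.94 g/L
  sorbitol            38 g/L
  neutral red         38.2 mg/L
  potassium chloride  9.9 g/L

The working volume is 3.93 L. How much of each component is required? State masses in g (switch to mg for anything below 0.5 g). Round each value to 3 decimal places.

maltose 156.021 g; Tricine 31.204 g; sorbitol 149.340 g; neutral red 150.126 mg; potassium chloride 38.907 g

Working volume: 3.93 L.
maltose: 39.7 g/L × 3.93 L = 156.021 g
Tricine: 7.94 g/L × 3.93 L = 31.204 g
sorbitol: 38 g/L × 3.93 L = 149.340 g
neutral red: 38.2 mg/L × 3.93 L = 150.126 mg
potassium chloride: 9.9 g/L × 3.93 L = 38.907 g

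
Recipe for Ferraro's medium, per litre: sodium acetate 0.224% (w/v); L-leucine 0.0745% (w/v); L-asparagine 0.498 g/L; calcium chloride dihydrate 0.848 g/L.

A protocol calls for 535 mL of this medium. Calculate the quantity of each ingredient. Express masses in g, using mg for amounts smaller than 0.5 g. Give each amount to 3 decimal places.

Scale factor relative to 1 L: 0.535.
sodium acetate: 0.224% w/v = 2.24 g/L → 2.24 × 0.535 L = 1.198 g
L-leucine: 0.0745% w/v = 0.745 g/L → 0.745 × 0.535 L = 0.398575 g = 398.575 mg
L-asparagine: 0.498 g/L × 0.535 L = 0.26643 g = 266.430 mg
calcium chloride dihydrate: 0.848 g/L × 0.535 L = 0.45368 g = 453.680 mg

sodium acetate 1.198 g; L-leucine 398.575 mg; L-asparagine 266.430 mg; calcium chloride dihydrate 453.680 mg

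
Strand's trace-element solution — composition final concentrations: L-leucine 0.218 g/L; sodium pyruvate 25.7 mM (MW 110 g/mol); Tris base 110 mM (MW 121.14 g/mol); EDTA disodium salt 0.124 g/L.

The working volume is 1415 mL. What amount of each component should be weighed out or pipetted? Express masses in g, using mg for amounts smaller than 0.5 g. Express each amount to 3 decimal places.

Working volume: 1415 mL = 1.415 L.
L-leucine: 0.218 g/L × 1.415 L = 0.30847 g = 308.470 mg
sodium pyruvate: 25.7 mmol/L × 110 g/mol × 1.415 L ÷ 1000 = 4.000 g
Tris base: 110 mmol/L × 121.14 g/mol × 1.415 L ÷ 1000 = 18.855 g
EDTA disodium salt: 0.124 g/L × 1.415 L = 0.17546 g = 175.460 mg

L-leucine 308.470 mg; sodium pyruvate 4.000 g; Tris base 18.855 g; EDTA disodium salt 175.460 mg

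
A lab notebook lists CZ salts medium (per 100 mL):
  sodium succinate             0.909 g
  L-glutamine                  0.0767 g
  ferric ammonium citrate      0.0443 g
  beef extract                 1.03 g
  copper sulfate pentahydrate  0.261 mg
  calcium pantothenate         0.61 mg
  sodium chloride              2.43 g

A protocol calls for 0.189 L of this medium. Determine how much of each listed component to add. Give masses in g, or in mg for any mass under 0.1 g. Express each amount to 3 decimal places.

sodium succinate 1.718 g; L-glutamine 0.145 g; ferric ammonium citrate 83.727 mg; beef extract 1.947 g; copper sulfate pentahydrate 0.493 mg; calcium pantothenate 1.153 mg; sodium chloride 4.593 g

Ratio of target to recipe volume: 189 / 100 = 1.89.
sodium succinate: 0.909 g × (189 mL / 100 mL) = 1.718 g
L-glutamine: 0.0767 g × (189 mL / 100 mL) = 0.145 g
ferric ammonium citrate: 0.0443 g × (189 mL / 100 mL) = 0.083727 g = 83.727 mg
beef extract: 1.03 g × (189 mL / 100 mL) = 1.947 g
copper sulfate pentahydrate: 0.261 mg × (189 mL / 100 mL) = 0.493 mg
calcium pantothenate: 0.61 mg × (189 mL / 100 mL) = 1.153 mg
sodium chloride: 2.43 g × (189 mL / 100 mL) = 4.593 g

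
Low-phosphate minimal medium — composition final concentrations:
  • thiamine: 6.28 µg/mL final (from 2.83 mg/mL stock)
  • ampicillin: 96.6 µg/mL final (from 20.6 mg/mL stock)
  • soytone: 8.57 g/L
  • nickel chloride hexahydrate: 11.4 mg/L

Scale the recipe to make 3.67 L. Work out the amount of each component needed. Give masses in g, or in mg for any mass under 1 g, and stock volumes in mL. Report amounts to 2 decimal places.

thiamine 8.14 mL; ampicillin 17.21 mL; soytone 31.45 g; nickel chloride hexahydrate 41.84 mg

Working volume: 3.67 L.
thiamine: C1V1 = C2V2 → 6.28 µg/mL × 3670 mL ÷ 2830 µg/mL = 8.14 mL
ampicillin: dilute stock: 96.6 µg/mL × 3670 mL ÷ 20600 µg/mL = 17.21 mL
soytone: 8.57 g/L × 3.67 L = 31.45 g
nickel chloride hexahydrate: 11.4 mg/L × 3.67 L = 41.84 mg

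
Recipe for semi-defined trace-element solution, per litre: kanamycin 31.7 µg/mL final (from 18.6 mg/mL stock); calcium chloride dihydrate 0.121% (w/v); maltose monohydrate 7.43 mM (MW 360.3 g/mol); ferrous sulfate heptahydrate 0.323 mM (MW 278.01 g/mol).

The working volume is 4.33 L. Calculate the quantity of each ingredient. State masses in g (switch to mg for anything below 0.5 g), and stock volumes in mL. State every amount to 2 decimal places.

kanamycin 7.38 mL; calcium chloride dihydrate 5.24 g; maltose monohydrate 11.59 g; ferrous sulfate heptahydrate 388.82 mg

Working volume: 4.33 L.
kanamycin: dilute stock: 31.7 µg/mL × 4330 mL ÷ 18600 µg/mL = 7.38 mL
calcium chloride dihydrate: 0.121% w/v = 1.21 g/L → 1.21 × 4.33 L = 5.24 g
maltose monohydrate: 7.43 mmol/L × 360.3 g/mol × 4.33 L ÷ 1000 = 11.59 g
ferrous sulfate heptahydrate: 0.323 mmol/L × 278.01 mg/mmol × 4.33 L = 388.82 mg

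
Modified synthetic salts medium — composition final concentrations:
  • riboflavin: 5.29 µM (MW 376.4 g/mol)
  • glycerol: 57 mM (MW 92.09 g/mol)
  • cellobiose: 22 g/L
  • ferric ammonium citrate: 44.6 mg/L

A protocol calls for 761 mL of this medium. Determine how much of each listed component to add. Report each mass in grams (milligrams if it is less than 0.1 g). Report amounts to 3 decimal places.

Target volume = 761 mL = 0.761 L.
riboflavin: 5.29 µmol/L × 376.4 g/mol × 0.761 L ÷ 1000 = 1.515 mg
glycerol: 57 mmol/L × 92.09 g/mol × 0.761 L ÷ 1000 = 3.995 g
cellobiose: 22 g/L × 0.761 L = 16.742 g
ferric ammonium citrate: 44.6 mg/L × 0.761 L = 33.941 mg

riboflavin 1.515 mg; glycerol 3.995 g; cellobiose 16.742 g; ferric ammonium citrate 33.941 mg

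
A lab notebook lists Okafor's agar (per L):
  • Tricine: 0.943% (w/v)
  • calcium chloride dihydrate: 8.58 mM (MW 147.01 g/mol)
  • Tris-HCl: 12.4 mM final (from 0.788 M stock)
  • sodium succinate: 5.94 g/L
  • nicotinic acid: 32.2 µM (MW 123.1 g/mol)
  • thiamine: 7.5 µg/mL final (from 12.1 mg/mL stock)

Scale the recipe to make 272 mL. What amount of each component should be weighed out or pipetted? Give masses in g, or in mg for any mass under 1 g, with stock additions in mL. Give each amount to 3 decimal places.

Tricine 2.565 g; calcium chloride dihydrate 343.086 mg; Tris-HCl 4.280 mL; sodium succinate 1.616 g; nicotinic acid 1.078 mg; thiamine 0.169 mL

Target volume = 272 mL = 0.272 L.
Tricine: 0.943 g per 100 mL × 272 mL ÷ 100 = 2.565 g
calcium chloride dihydrate: 8.58 mmol/L × 147.01 mg/mmol × 0.272 L = 343.086 mg
Tris-HCl: C1V1 = C2V2 → 12.4 mM × 272 mL ÷ 788 mM = 4.280 mL
sodium succinate: 5.94 g/L × 0.272 L = 1.616 g
nicotinic acid: 32.2 µmol/L × 123.1 g/mol × 0.272 L ÷ 1000 = 1.078 mg
thiamine: V = C2·V2/C1 = 7.5 µg/mL × 272 mL ÷ 12100 µg/mL = 0.169 mL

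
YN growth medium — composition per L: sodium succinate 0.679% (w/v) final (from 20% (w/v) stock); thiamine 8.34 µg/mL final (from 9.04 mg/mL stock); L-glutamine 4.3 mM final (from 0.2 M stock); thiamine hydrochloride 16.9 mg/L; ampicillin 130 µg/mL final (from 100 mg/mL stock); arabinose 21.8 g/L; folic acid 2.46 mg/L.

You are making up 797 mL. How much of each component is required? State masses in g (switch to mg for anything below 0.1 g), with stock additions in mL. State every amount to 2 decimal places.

sodium succinate 27.06 mL; thiamine 0.74 mL; L-glutamine 17.14 mL; thiamine hydrochloride 13.47 mg; ampicillin 1.04 mL; arabinose 17.37 g; folic acid 1.96 mg

Scale factor relative to 1 L: 0.797.
sodium succinate: dilute stock: 0.679% ÷ 20% × 797 mL = 27.06 mL
thiamine: V = C2·V2/C1 = 8.34 µg/mL × 797 mL ÷ 9040 µg/mL = 0.74 mL
L-glutamine: V = C2·V2/C1 = 4.3 mM × 797 mL ÷ 200 mM = 17.14 mL
thiamine hydrochloride: 16.9 mg/L × 0.797 L = 13.47 mg
ampicillin: dilute stock: 130 µg/mL × 797 mL ÷ 100000 µg/mL = 1.04 mL
arabinose: 21.8 g/L × 0.797 L = 17.37 g
folic acid: 2.46 mg/L × 0.797 L = 1.96 mg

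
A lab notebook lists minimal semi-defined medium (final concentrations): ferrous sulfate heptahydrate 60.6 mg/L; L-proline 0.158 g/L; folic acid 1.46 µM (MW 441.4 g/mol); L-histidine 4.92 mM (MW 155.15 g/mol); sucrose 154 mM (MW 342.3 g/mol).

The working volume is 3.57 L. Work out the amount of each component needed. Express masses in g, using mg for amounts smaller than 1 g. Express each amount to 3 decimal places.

ferrous sulfate heptahydrate 216.342 mg; L-proline 564.060 mg; folic acid 2.301 mg; L-histidine 2.725 g; sucrose 188.190 g

Working volume: 3.57 L.
ferrous sulfate heptahydrate: 60.6 mg/L × 3.57 L = 216.342 mg
L-proline: 0.158 g/L × 3.57 L = 0.56406 g = 564.060 mg
folic acid: 1.46 µmol/L × 441.4 g/mol × 3.57 L ÷ 1000 = 2.301 mg
L-histidine: 4.92 mmol/L × 155.15 g/mol × 3.57 L ÷ 1000 = 2.725 g
sucrose: 154 mmol/L × 342.3 g/mol × 3.57 L ÷ 1000 = 188.190 g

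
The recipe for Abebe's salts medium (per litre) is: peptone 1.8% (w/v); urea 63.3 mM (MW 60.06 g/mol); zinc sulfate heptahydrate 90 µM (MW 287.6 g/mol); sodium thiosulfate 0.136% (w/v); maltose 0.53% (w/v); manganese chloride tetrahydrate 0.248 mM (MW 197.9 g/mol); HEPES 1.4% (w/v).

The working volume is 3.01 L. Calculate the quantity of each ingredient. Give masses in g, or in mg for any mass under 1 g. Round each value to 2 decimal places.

peptone 54.18 g; urea 11.44 g; zinc sulfate heptahydrate 77.91 mg; sodium thiosulfate 4.09 g; maltose 15.95 g; manganese chloride tetrahydrate 147.73 mg; HEPES 42.14 g

Working volume: 3.01 L.
peptone: 1.8% w/v = 18 g/L → 18 × 3.01 L = 54.18 g
urea: 63.3 mmol/L × 60.06 g/mol × 3.01 L ÷ 1000 = 11.44 g
zinc sulfate heptahydrate: 90 µmol/L × 287.6 g/mol × 3.01 L ÷ 1000 = 77.91 mg
sodium thiosulfate: 0.136% w/v = 1.36 g/L → 1.36 × 3.01 L = 4.09 g
maltose: 0.53% w/v = 5.3 g/L → 5.3 × 3.01 L = 15.95 g
manganese chloride tetrahydrate: 0.248 mmol/L × 197.9 mg/mmol × 3.01 L = 147.73 mg
HEPES: 1.4 g per 100 mL × 3010 mL ÷ 100 = 42.14 g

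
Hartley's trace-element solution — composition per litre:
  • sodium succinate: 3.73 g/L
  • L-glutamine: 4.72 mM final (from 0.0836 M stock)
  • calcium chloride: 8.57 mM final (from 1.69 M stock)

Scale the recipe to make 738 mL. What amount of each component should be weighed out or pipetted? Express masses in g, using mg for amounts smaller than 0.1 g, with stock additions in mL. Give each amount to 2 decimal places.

sodium succinate 2.75 g; L-glutamine 41.67 mL; calcium chloride 3.74 mL

Scale factor relative to 1 L: 0.738.
sodium succinate: 3.73 g/L × 0.738 L = 2.75 g
L-glutamine: dilute stock: 4.72 mM × 738 mL ÷ 83.6 mM = 41.67 mL
calcium chloride: V = C2·V2/C1 = 8.57 mM × 738 mL ÷ 1690 mM = 3.74 mL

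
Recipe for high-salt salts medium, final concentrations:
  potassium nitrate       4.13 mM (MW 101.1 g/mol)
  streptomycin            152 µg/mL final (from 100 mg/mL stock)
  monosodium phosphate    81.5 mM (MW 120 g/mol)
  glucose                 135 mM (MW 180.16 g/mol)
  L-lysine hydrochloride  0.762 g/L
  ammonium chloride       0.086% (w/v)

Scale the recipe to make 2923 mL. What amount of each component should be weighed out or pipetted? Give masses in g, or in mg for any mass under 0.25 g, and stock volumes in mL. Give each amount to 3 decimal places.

Working volume: 2923 mL = 2.923 L.
potassium nitrate: 4.13 mmol/L × 101.1 g/mol × 2.923 L ÷ 1000 = 1.220 g
streptomycin: C1V1 = C2V2 → 152 µg/mL × 2923 mL ÷ 100000 µg/mL = 4.443 mL
monosodium phosphate: 81.5 mmol/L × 120 g/mol × 2.923 L ÷ 1000 = 28.587 g
glucose: 135 mmol/L × 180.16 g/mol × 2.923 L ÷ 1000 = 71.092 g
L-lysine hydrochloride: 0.762 g/L × 2.923 L = 2.227 g
ammonium chloride: 0.086 g per 100 mL × 2923 mL ÷ 100 = 2.514 g

potassium nitrate 1.220 g; streptomycin 4.443 mL; monosodium phosphate 28.587 g; glucose 71.092 g; L-lysine hydrochloride 2.227 g; ammonium chloride 2.514 g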